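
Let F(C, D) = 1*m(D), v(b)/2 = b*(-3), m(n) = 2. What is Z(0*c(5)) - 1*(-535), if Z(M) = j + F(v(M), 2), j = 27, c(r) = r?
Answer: 564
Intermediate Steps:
v(b) = -6*b (v(b) = 2*(b*(-3)) = 2*(-3*b) = -6*b)
F(C, D) = 2 (F(C, D) = 1*2 = 2)
Z(M) = 29 (Z(M) = 27 + 2 = 29)
Z(0*c(5)) - 1*(-535) = 29 - 1*(-535) = 29 + 535 = 564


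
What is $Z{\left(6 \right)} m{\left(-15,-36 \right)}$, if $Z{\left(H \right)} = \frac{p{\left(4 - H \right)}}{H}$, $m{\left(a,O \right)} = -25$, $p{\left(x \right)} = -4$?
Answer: $\frac{50}{3} \approx 16.667$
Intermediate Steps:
$Z{\left(H \right)} = - \frac{4}{H}$
$Z{\left(6 \right)} m{\left(-15,-36 \right)} = - \frac{4}{6} \left(-25\right) = \left(-4\right) \frac{1}{6} \left(-25\right) = \left(- \frac{2}{3}\right) \left(-25\right) = \frac{50}{3}$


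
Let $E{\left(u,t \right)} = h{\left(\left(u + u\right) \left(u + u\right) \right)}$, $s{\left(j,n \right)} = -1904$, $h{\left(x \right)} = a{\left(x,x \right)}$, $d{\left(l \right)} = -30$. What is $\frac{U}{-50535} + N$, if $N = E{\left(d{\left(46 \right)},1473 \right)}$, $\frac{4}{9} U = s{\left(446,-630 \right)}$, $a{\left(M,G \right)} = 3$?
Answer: $\frac{17321}{5615} \approx 3.0848$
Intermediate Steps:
$h{\left(x \right)} = 3$
$U = -4284$ ($U = \frac{9}{4} \left(-1904\right) = -4284$)
$E{\left(u,t \right)} = 3$
$N = 3$
$\frac{U}{-50535} + N = - \frac{4284}{-50535} + 3 = \left(-4284\right) \left(- \frac{1}{50535}\right) + 3 = \frac{476}{5615} + 3 = \frac{17321}{5615}$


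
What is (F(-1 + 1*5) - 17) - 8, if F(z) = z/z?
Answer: -24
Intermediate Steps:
F(z) = 1
(F(-1 + 1*5) - 17) - 8 = (1 - 17) - 8 = -16 - 8 = -24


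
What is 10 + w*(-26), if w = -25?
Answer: 660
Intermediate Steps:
10 + w*(-26) = 10 - 25*(-26) = 10 + 650 = 660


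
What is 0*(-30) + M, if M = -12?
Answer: -12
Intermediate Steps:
0*(-30) + M = 0*(-30) - 12 = 0 - 12 = -12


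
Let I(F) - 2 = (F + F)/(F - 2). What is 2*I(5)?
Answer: 32/3 ≈ 10.667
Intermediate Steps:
I(F) = 2 + 2*F/(-2 + F) (I(F) = 2 + (F + F)/(F - 2) = 2 + (2*F)/(-2 + F) = 2 + 2*F/(-2 + F))
2*I(5) = 2*(4*(-1 + 5)/(-2 + 5)) = 2*(4*4/3) = 2*(4*(⅓)*4) = 2*(16/3) = 32/3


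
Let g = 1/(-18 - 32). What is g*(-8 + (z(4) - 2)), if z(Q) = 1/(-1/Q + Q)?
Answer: 73/375 ≈ 0.19467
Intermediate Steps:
z(Q) = 1/(Q - 1/Q)
g = -1/50 (g = 1/(-50) = -1/50 ≈ -0.020000)
g*(-8 + (z(4) - 2)) = -(-8 + (4/(-1 + 4**2) - 2))/50 = -(-8 + (4/(-1 + 16) - 1*2))/50 = -(-8 + (4/15 - 2))/50 = -(-8 - 26/15)/50 = -1/50*(-146/15) = 73/375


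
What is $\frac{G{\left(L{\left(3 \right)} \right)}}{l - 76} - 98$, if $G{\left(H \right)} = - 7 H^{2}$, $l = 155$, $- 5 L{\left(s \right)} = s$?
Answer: $- \frac{193613}{1975} \approx -98.032$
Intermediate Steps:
$L{\left(s \right)} = - \frac{s}{5}$
$\frac{G{\left(L{\left(3 \right)} \right)}}{l - 76} - 98 = \frac{\left(-7\right) \left(\left(- \frac{1}{5}\right) 3\right)^{2}}{155 - 76} - 98 = \frac{\left(-7\right) \left(- \frac{3}{5}\right)^{2}}{155 - 76} - 98 = \frac{\left(-7\right) \frac{9}{25}}{79} - 98 = \left(- \frac{63}{25}\right) \frac{1}{79} - 98 = - \frac{63}{1975} - 98 = - \frac{193613}{1975}$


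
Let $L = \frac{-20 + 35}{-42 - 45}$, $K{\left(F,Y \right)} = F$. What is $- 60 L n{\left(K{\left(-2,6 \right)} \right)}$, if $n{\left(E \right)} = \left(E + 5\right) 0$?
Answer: $0$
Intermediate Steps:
$L = - \frac{5}{29}$ ($L = \frac{15}{-87} = 15 \left(- \frac{1}{87}\right) = - \frac{5}{29} \approx -0.17241$)
$n{\left(E \right)} = 0$ ($n{\left(E \right)} = \left(5 + E\right) 0 = 0$)
$- 60 L n{\left(K{\left(-2,6 \right)} \right)} = \left(-60\right) \left(- \frac{5}{29}\right) 0 = \frac{300}{29} \cdot 0 = 0$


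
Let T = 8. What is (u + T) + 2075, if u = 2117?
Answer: 4200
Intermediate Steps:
(u + T) + 2075 = (2117 + 8) + 2075 = 2125 + 2075 = 4200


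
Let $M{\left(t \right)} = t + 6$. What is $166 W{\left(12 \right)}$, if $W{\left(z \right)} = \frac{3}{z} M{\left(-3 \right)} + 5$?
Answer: $\frac{1909}{2} \approx 954.5$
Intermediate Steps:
$M{\left(t \right)} = 6 + t$
$W{\left(z \right)} = 5 + \frac{9}{z}$ ($W{\left(z \right)} = \frac{3}{z} \left(6 - 3\right) + 5 = \frac{3}{z} 3 + 5 = \frac{9}{z} + 5 = 5 + \frac{9}{z}$)
$166 W{\left(12 \right)} = 166 \left(5 + \frac{9}{12}\right) = 166 \left(5 + 9 \cdot \frac{1}{12}\right) = 166 \left(5 + \frac{3}{4}\right) = 166 \cdot \frac{23}{4} = \frac{1909}{2}$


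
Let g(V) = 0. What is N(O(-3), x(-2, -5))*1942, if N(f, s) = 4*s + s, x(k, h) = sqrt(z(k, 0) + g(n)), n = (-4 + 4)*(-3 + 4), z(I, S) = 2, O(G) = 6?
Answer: 9710*sqrt(2) ≈ 13732.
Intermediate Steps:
n = 0 (n = 0*1 = 0)
x(k, h) = sqrt(2) (x(k, h) = sqrt(2 + 0) = sqrt(2))
N(f, s) = 5*s
N(O(-3), x(-2, -5))*1942 = (5*sqrt(2))*1942 = 9710*sqrt(2)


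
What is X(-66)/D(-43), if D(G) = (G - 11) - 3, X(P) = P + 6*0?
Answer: 22/19 ≈ 1.1579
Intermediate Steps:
X(P) = P (X(P) = P + 0 = P)
D(G) = -14 + G (D(G) = (-11 + G) - 3 = -14 + G)
X(-66)/D(-43) = -66/(-14 - 43) = -66/(-57) = -66*(-1/57) = 22/19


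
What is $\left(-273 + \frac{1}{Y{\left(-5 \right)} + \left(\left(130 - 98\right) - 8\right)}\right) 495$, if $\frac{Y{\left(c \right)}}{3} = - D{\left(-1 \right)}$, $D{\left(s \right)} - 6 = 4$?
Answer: $- \frac{270435}{2} \approx -1.3522 \cdot 10^{5}$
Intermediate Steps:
$D{\left(s \right)} = 10$ ($D{\left(s \right)} = 6 + 4 = 10$)
$Y{\left(c \right)} = -30$ ($Y{\left(c \right)} = 3 \left(\left(-1\right) 10\right) = 3 \left(-10\right) = -30$)
$\left(-273 + \frac{1}{Y{\left(-5 \right)} + \left(\left(130 - 98\right) - 8\right)}\right) 495 = \left(-273 + \frac{1}{-30 + \left(\left(130 - 98\right) - 8\right)}\right) 495 = \left(-273 + \frac{1}{-30 + \left(32 - 8\right)}\right) 495 = \left(-273 + \frac{1}{-30 + 24}\right) 495 = \left(-273 + \frac{1}{-6}\right) 495 = \left(-273 - \frac{1}{6}\right) 495 = \left(- \frac{1639}{6}\right) 495 = - \frac{270435}{2}$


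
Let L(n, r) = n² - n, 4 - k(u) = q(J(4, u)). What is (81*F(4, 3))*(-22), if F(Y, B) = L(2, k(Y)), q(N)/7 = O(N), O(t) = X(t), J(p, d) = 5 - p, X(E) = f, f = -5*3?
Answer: -3564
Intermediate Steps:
f = -15
X(E) = -15
O(t) = -15
q(N) = -105 (q(N) = 7*(-15) = -105)
k(u) = 109 (k(u) = 4 - 1*(-105) = 4 + 105 = 109)
F(Y, B) = 2 (F(Y, B) = 2*(-1 + 2) = 2*1 = 2)
(81*F(4, 3))*(-22) = (81*2)*(-22) = 162*(-22) = -3564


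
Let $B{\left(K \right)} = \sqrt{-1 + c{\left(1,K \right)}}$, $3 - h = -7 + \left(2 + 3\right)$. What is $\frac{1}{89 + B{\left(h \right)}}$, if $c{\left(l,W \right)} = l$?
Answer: $\frac{1}{89} \approx 0.011236$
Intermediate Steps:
$h = 5$ ($h = 3 - \left(-7 + \left(2 + 3\right)\right) = 3 - \left(-7 + 5\right) = 3 - -2 = 3 + 2 = 5$)
$B{\left(K \right)} = 0$ ($B{\left(K \right)} = \sqrt{-1 + 1} = \sqrt{0} = 0$)
$\frac{1}{89 + B{\left(h \right)}} = \frac{1}{89 + 0} = \frac{1}{89}$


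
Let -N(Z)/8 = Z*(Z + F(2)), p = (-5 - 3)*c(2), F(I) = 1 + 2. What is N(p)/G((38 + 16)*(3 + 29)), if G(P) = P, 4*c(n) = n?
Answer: -1/54 ≈ -0.018519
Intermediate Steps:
c(n) = n/4
F(I) = 3
p = -4 (p = (-5 - 3)*((1/4)*2) = -8*1/2 = -4)
N(Z) = -8*Z*(3 + Z) (N(Z) = -8*Z*(Z + 3) = -8*Z*(3 + Z))
N(p)/G((38 + 16)*(3 + 29)) = (-8*(-4)*(3 - 4))/(((38 + 16)*(3 + 29))) = (-8*(-4)*(-1))/((54*32)) = -32/1728 = -32*1/1728 = -1/54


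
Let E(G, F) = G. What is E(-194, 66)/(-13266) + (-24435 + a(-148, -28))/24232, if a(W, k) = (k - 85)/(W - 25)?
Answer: -13815997847/13903219044 ≈ -0.99373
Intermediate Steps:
a(W, k) = (-85 + k)/(-25 + W)
E(-194, 66)/(-13266) + (-24435 + a(-148, -28))/24232 = -194/(-13266) + (-24435 + (-85 - 28)/(-25 - 148))/24232 = -194*(-1/13266) + (-24435 - 113/(-173))*(1/24232) = 97/6633 + (-24435 - 1/173*(-113))*(1/24232) = 97/6633 + (-24435 + 113/173)*(1/24232) = 97/6633 - 4227142/173*1/24232 = 97/6633 - 2113571/2096068 = -13815997847/13903219044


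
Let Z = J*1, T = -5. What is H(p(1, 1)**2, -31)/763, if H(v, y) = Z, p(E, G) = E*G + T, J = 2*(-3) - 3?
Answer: -9/763 ≈ -0.011796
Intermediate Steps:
J = -9 (J = -6 - 3 = -9)
Z = -9 (Z = -9*1 = -9)
p(E, G) = -5 + E*G (p(E, G) = E*G - 5 = -5 + E*G)
H(v, y) = -9
H(p(1, 1)**2, -31)/763 = -9/763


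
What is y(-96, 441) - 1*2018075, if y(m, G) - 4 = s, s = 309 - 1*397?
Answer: -2018159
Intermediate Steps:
s = -88 (s = 309 - 397 = -88)
y(m, G) = -84 (y(m, G) = 4 - 88 = -84)
y(-96, 441) - 1*2018075 = -84 - 1*2018075 = -84 - 2018075 = -2018159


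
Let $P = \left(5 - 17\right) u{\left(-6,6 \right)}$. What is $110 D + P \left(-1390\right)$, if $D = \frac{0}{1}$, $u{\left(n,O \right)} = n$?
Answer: $-100080$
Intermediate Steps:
$D = 0$ ($D = 0 \cdot 1 = 0$)
$P = 72$ ($P = \left(5 - 17\right) \left(-6\right) = \left(-12\right) \left(-6\right) = 72$)
$110 D + P \left(-1390\right) = 110 \cdot 0 + 72 \left(-1390\right) = 0 - 100080 = -100080$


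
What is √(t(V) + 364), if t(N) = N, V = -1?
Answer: 11*√3 ≈ 19.053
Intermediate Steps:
√(t(V) + 364) = √(-1 + 364) = √363 = 11*√3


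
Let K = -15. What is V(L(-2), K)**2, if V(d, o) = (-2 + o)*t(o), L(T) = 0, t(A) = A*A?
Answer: 14630625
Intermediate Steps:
t(A) = A**2
V(d, o) = o**2*(-2 + o) (V(d, o) = (-2 + o)*o**2 = o**2*(-2 + o))
V(L(-2), K)**2 = ((-15)**2*(-2 - 15))**2 = (225*(-17))**2 = (-3825)**2 = 14630625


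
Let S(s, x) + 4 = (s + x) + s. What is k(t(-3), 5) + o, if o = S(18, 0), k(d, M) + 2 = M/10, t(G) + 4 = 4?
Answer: 61/2 ≈ 30.500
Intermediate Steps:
t(G) = 0 (t(G) = -4 + 4 = 0)
k(d, M) = -2 + M/10
S(s, x) = -4 + x + 2*s (S(s, x) = -4 + ((s + x) + s) = -4 + (x + 2*s) = -4 + x + 2*s)
o = 32 (o = -4 + 0 + 2*18 = -4 + 0 + 36 = 32)
k(t(-3), 5) + o = (-2 + (⅒)*5) + 32 = (-2 + ½) + 32 = -3/2 + 32 = 61/2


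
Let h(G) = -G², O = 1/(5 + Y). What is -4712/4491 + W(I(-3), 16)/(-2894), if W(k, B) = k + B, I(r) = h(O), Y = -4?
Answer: -13703893/12996954 ≈ -1.0544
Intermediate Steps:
O = 1 (O = 1/(5 - 4) = 1/1 = 1)
I(r) = -1 (I(r) = -1*1² = -1*1 = -1)
W(k, B) = B + k
-4712/4491 + W(I(-3), 16)/(-2894) = -4712/4491 + (16 - 1)/(-2894) = -4712*1/4491 + 15*(-1/2894) = -4712/4491 - 15/2894 = -13703893/12996954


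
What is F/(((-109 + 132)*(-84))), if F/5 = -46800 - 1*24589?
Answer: 356945/1932 ≈ 184.75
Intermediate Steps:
F = -356945 (F = 5*(-46800 - 1*24589) = 5*(-46800 - 24589) = 5*(-71389) = -356945)
F/(((-109 + 132)*(-84))) = -356945*(-1/(84*(-109 + 132))) = -356945/(23*(-84)) = -356945/(-1932) = -356945*(-1/1932) = 356945/1932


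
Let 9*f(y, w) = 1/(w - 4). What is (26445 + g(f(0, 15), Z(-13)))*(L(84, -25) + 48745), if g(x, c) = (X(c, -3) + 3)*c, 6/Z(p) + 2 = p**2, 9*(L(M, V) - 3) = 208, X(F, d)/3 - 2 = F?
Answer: 107911018628380/83667 ≈ 1.2898e+9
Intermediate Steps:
X(F, d) = 6 + 3*F
L(M, V) = 235/9 (L(M, V) = 3 + (1/9)*208 = 3 + 208/9 = 235/9)
Z(p) = 6/(-2 + p**2)
f(y, w) = 1/(9*(-4 + w)) (f(y, w) = 1/(9*(w - 4)) = 1/(9*(-4 + w)))
g(x, c) = c*(9 + 3*c) (g(x, c) = ((6 + 3*c) + 3)*c = (9 + 3*c)*c = c*(9 + 3*c))
(26445 + g(f(0, 15), Z(-13)))*(L(84, -25) + 48745) = (26445 + 3*(6/(-2 + (-13)**2))*(3 + 6/(-2 + (-13)**2)))*(235/9 + 48745) = (26445 + 3*(6/(-2 + 169))*(3 + 6/(-2 + 169)))*(438940/9) = (26445 + 3*(6/167)*(3 + 6/167))*(438940/9) = (26445 + 3*(6/167)*(507/167))*(438940/9) = (26445 + 9126/27889)*(438940/9) = (737533731/27889)*(438940/9) = 107911018628380/83667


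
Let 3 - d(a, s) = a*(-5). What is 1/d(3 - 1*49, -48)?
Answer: -1/227 ≈ -0.0044053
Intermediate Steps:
d(a, s) = 3 + 5*a (d(a, s) = 3 - a*(-5) = 3 - (-5)*a = 3 + 5*a)
1/d(3 - 1*49, -48) = 1/(3 + 5*(3 - 1*49)) = 1/(3 + 5*(3 - 49)) = 1/(3 + 5*(-46)) = 1/(3 - 230) = 1/(-227) = -1/227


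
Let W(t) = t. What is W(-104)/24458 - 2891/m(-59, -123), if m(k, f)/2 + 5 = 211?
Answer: -35375463/5038348 ≈ -7.0212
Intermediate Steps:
m(k, f) = 412 (m(k, f) = -10 + 2*211 = -10 + 422 = 412)
W(-104)/24458 - 2891/m(-59, -123) = -104/24458 - 2891/412 = -104*1/24458 - 2891*1/412 = -52/12229 - 2891/412 = -35375463/5038348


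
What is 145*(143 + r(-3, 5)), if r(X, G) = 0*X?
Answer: 20735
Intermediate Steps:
r(X, G) = 0
145*(143 + r(-3, 5)) = 145*(143 + 0) = 145*143 = 20735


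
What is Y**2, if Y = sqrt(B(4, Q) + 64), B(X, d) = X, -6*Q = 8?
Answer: 68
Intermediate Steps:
Q = -4/3 (Q = -1/6*8 = -4/3 ≈ -1.3333)
Y = 2*sqrt(17) (Y = sqrt(4 + 64) = sqrt(68) = 2*sqrt(17) ≈ 8.2462)
Y**2 = (2*sqrt(17))**2 = 68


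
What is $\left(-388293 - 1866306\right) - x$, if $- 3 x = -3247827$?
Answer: $-3337208$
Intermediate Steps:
$x = 1082609$ ($x = \left(- \frac{1}{3}\right) \left(-3247827\right) = 1082609$)
$\left(-388293 - 1866306\right) - x = \left(-388293 - 1866306\right) - 1082609 = -2254599 - 1082609 = -3337208$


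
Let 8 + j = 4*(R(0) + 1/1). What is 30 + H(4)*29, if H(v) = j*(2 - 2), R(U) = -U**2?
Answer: 30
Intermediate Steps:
j = -4 (j = -8 + 4*(-1*0**2 + 1/1) = -8 + 4*(-1*0 + 1) = -8 + 4*(0 + 1) = -8 + 4*1 = -8 + 4 = -4)
H(v) = 0 (H(v) = -4*(2 - 2) = -4*0 = 0)
30 + H(4)*29 = 30 + 0*29 = 30 + 0 = 30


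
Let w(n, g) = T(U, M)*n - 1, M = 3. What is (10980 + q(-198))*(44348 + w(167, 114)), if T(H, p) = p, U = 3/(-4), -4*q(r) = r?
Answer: 494651016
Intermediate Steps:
q(r) = -r/4
U = -¾ (U = 3*(-¼) = -¾ ≈ -0.75000)
w(n, g) = -1 + 3*n (w(n, g) = 3*n - 1 = -1 + 3*n)
(10980 + q(-198))*(44348 + w(167, 114)) = (10980 - ¼*(-198))*(44348 + (-1 + 3*167)) = (10980 + 99/2)*(44348 + (-1 + 501)) = 22059*(44348 + 500)/2 = (22059/2)*44848 = 494651016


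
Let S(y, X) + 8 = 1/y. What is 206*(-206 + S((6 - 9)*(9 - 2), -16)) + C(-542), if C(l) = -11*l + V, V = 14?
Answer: -800474/21 ≈ -38118.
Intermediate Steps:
C(l) = 14 - 11*l (C(l) = -11*l + 14 = 14 - 11*l)
S(y, X) = -8 + 1/y
206*(-206 + S((6 - 9)*(9 - 2), -16)) + C(-542) = 206*(-206 + (-8 + 1/((6 - 9)*(9 - 2)))) + (14 - 11*(-542)) = 206*(-206 + (-8 + 1/(-3*7))) + (14 + 5962) = 206*(-206 + (-8 + 1/(-21))) + 5976 = 206*(-206 + (-8 - 1/21)) + 5976 = 206*(-206 - 169/21) + 5976 = 206*(-4495/21) + 5976 = -925970/21 + 5976 = -800474/21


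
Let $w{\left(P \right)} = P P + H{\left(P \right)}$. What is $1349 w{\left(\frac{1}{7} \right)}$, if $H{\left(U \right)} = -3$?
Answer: $- \frac{196954}{49} \approx -4019.5$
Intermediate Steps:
$w{\left(P \right)} = -3 + P^{2}$ ($w{\left(P \right)} = P P - 3 = P^{2} - 3 = -3 + P^{2}$)
$1349 w{\left(\frac{1}{7} \right)} = 1349 \left(-3 + \left(\frac{1}{7}\right)^{2}\right) = 1349 \left(-3 + \frac{1}{49}\right) = 1349 \left(- \frac{146}{49}\right) = - \frac{196954}{49}$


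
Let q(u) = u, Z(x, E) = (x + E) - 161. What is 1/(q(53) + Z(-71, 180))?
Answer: 1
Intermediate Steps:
Z(x, E) = -161 + E + x (Z(x, E) = (E + x) - 161 = -161 + E + x)
1/(q(53) + Z(-71, 180)) = 1/(53 + (-161 + 180 - 71)) = 1/(53 - 52) = 1/1 = 1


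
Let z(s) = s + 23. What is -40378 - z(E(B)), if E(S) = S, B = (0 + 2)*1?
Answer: -40403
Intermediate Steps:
B = 2 (B = 2*1 = 2)
z(s) = 23 + s
-40378 - z(E(B)) = -40378 - (23 + 2) = -40378 - 1*25 = -40378 - 25 = -40403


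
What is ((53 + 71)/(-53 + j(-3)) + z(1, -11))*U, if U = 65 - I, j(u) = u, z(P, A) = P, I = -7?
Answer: -612/7 ≈ -87.429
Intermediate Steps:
U = 72 (U = 65 - 1*(-7) = 65 + 7 = 72)
((53 + 71)/(-53 + j(-3)) + z(1, -11))*U = ((53 + 71)/(-53 - 3) + 1)*72 = (124/(-56) + 1)*72 = (124*(-1/56) + 1)*72 = (-31/14 + 1)*72 = -17/14*72 = -612/7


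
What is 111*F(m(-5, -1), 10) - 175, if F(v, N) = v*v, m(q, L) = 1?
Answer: -64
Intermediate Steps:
F(v, N) = v**2
111*F(m(-5, -1), 10) - 175 = 111*1**2 - 175 = 111*1 - 175 = 111 - 175 = -64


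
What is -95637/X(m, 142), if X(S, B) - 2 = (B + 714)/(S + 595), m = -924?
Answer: 10488191/66 ≈ 1.5891e+5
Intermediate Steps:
X(S, B) = 2 + (714 + B)/(595 + S) (X(S, B) = 2 + (B + 714)/(S + 595) = 2 + (714 + B)/(595 + S))
-95637/X(m, 142) = -95637*(595 - 924)/(1904 + 142 + 2*(-924)) = -95637*(-329/(1904 + 142 - 1848)) = -95637/((-1/329*198)) = -95637/(-198/329) = -95637*(-329/198) = 10488191/66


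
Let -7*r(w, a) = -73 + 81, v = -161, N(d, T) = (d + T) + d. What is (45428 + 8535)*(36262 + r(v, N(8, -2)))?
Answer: 1956744634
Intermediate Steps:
N(d, T) = T + 2*d (N(d, T) = (T + d) + d = T + 2*d)
r(w, a) = -8/7 (r(w, a) = -(-73 + 81)/7 = -1/7*8 = -8/7)
(45428 + 8535)*(36262 + r(v, N(8, -2))) = (45428 + 8535)*(36262 - 8/7) = 53963*(253826/7) = 1956744634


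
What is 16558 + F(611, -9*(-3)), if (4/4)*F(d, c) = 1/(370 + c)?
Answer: 6573527/397 ≈ 16558.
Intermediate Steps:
F(d, c) = 1/(370 + c)
16558 + F(611, -9*(-3)) = 16558 + 1/(370 - 9*(-3)) = 16558 + 1/(370 + 27) = 16558 + 1/397 = 6573527/397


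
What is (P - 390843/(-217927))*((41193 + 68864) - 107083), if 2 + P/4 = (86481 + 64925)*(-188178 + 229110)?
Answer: 16066380464702807962/217927 ≈ 7.3724e+13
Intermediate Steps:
P = 24789401560 (P = -8 + 4*((86481 + 64925)*(-188178 + 229110)) = -8 + 4*(151406*40932) = -8 + 4*6197350392 = -8 + 24789401568 = 24789401560)
(P - 390843/(-217927))*((41193 + 68864) - 107083) = (24789401560 - 390843/(-217927))*((41193 + 68864) - 107083) = (24789401560 - 390843*(-1/217927))*(110057 - 107083) = (24789401560 + 390843/217927)*2974 = (5402279914156963/217927)*2974 = 16066380464702807962/217927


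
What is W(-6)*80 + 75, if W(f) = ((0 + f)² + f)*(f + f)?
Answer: -28725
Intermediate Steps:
W(f) = 2*f*(f + f²) (W(f) = (f² + f)*(2*f) = (f + f²)*(2*f) = 2*f*(f + f²))
W(-6)*80 + 75 = (2*(-6)²*(1 - 6))*80 + 75 = (2*36*(-5))*80 + 75 = -360*80 + 75 = -28800 + 75 = -28725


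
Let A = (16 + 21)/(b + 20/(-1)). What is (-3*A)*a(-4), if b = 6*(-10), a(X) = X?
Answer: -111/20 ≈ -5.5500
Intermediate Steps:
b = -60
A = -37/80 (A = (16 + 21)/(-60 + 20/(-1)) = 37/(-60 + 20*(-1)) = 37/(-60 - 20) = 37/(-80) = 37*(-1/80) = -37/80 ≈ -0.46250)
(-3*A)*a(-4) = -3*(-37/80)*(-4) = (111/80)*(-4) = -111/20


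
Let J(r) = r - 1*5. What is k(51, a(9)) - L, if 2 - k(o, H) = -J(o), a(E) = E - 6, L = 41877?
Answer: -41829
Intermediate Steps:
J(r) = -5 + r (J(r) = r - 5 = -5 + r)
a(E) = -6 + E
k(o, H) = -3 + o (k(o, H) = 2 - (-1)*(-5 + o) = 2 - (5 - o) = 2 + (-5 + o) = -3 + o)
k(51, a(9)) - L = (-3 + 51) - 1*41877 = 48 - 41877 = -41829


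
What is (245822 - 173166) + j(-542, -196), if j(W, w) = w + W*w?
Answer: 178692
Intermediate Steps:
(245822 - 173166) + j(-542, -196) = (245822 - 173166) - 196*(1 - 542) = 72656 - 196*(-541) = 72656 + 106036 = 178692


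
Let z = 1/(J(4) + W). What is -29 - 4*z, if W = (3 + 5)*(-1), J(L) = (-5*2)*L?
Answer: -347/12 ≈ -28.917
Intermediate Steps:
J(L) = -10*L
W = -8 (W = 8*(-1) = -8)
z = -1/48 (z = 1/(-10*4 - 8) = 1/(-40 - 8) = 1/(-48) = -1/48 ≈ -0.020833)
-29 - 4*z = -29 - 4*(-1/48) = -29 + 1/12 = -347/12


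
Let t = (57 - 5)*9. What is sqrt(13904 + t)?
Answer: 2*sqrt(3593) ≈ 119.88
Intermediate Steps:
t = 468 (t = 52*9 = 468)
sqrt(13904 + t) = sqrt(13904 + 468) = sqrt(14372) = 2*sqrt(3593)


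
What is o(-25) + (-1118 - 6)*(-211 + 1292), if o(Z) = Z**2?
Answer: -1214419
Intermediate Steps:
o(-25) + (-1118 - 6)*(-211 + 1292) = (-25)**2 + (-1118 - 6)*(-211 + 1292) = 625 - 1124*1081 = 625 - 1215044 = -1214419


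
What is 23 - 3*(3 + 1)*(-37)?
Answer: 467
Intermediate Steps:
23 - 3*(3 + 1)*(-37) = 23 - 3*4*(-37) = 23 - 12*(-37) = 23 + 444 = 467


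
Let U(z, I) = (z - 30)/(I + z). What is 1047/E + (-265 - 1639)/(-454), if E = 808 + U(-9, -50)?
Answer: 59443343/10830397 ≈ 5.4886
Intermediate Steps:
U(z, I) = (-30 + z)/(I + z)
E = 47711/59 (E = 808 + (-30 - 9)/(-50 - 9) = 808 - 39/(-59) = 808 - 1/59*(-39) = 808 + 39/59 = 47711/59 ≈ 808.66)
1047/E + (-265 - 1639)/(-454) = 1047/(47711/59) + (-265 - 1639)/(-454) = 1047*(59/47711) - 1904*(-1/454) = 61773/47711 + 952/227 = 59443343/10830397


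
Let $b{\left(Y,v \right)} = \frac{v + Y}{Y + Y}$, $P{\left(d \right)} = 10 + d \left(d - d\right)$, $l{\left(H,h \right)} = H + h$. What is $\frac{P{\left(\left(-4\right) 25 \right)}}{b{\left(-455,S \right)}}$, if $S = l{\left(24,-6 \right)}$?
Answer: $\frac{9100}{437} \approx 20.824$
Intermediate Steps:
$S = 18$ ($S = 24 - 6 = 18$)
$P{\left(d \right)} = 10$ ($P{\left(d \right)} = 10 + d 0 = 10 + 0 = 10$)
$b{\left(Y,v \right)} = \frac{Y + v}{2 Y}$
$\frac{P{\left(\left(-4\right) 25 \right)}}{b{\left(-455,S \right)}} = \frac{10}{\frac{1}{2} \frac{1}{-455} \left(-455 + 18\right)} = \frac{10}{\frac{1}{2} \left(- \frac{1}{455}\right) \left(-437\right)} = \frac{10}{\frac{437}{910}} = 10 \cdot \frac{910}{437} = \frac{9100}{437}$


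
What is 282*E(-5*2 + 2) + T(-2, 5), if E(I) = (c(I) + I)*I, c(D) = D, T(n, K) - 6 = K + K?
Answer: 36112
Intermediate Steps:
T(n, K) = 6 + 2*K (T(n, K) = 6 + (K + K) = 6 + 2*K)
E(I) = 2*I² (E(I) = (I + I)*I = (2*I)*I = 2*I²)
282*E(-5*2 + 2) + T(-2, 5) = 282*(2*(-5*2 + 2)²) + (6 + 2*5) = 282*(2*(-10 + 2)²) + (6 + 10) = 282*(2*(-8)²) + 16 = 282*(2*64) + 16 = 282*128 + 16 = 36096 + 16 = 36112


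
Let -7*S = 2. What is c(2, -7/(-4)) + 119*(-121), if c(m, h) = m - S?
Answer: -100777/7 ≈ -14397.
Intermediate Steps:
S = -2/7 (S = -1/7*2 = -2/7 ≈ -0.28571)
c(m, h) = 2/7 + m (c(m, h) = m - 1*(-2/7) = m + 2/7 = 2/7 + m)
c(2, -7/(-4)) + 119*(-121) = (2/7 + 2) + 119*(-121) = 16/7 - 14399 = -100777/7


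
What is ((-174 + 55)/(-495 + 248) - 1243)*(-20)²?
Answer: -122760800/247 ≈ -4.9701e+5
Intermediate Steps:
((-174 + 55)/(-495 + 248) - 1243)*(-20)² = (-119/(-247) - 1243)*400 = (-119*(-1/247) - 1243)*400 = (119/247 - 1243)*400 = -306902/247*400 = -122760800/247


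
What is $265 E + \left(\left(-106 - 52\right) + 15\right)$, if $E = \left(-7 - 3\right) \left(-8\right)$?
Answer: $21057$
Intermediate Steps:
$E = 80$ ($E = \left(-10\right) \left(-8\right) = 80$)
$265 E + \left(\left(-106 - 52\right) + 15\right) = 265 \cdot 80 + \left(\left(-106 - 52\right) + 15\right) = 21200 + \left(\left(-106 - 52\right) + 15\right) = 21200 + \left(-158 + 15\right) = 21200 - 143 = 21057$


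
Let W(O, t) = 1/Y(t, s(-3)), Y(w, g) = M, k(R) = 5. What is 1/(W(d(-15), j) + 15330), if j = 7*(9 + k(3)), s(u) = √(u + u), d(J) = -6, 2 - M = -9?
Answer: 11/168631 ≈ 6.5231e-5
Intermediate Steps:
M = 11 (M = 2 - 1*(-9) = 2 + 9 = 11)
s(u) = √2*√u (s(u) = √(2*u) = √2*√u)
Y(w, g) = 11
j = 98 (j = 7*(9 + 5) = 7*14 = 98)
W(O, t) = 1/11
1/(W(d(-15), j) + 15330) = 1/(1/11 + 15330) = 1/(168631/11) = 11/168631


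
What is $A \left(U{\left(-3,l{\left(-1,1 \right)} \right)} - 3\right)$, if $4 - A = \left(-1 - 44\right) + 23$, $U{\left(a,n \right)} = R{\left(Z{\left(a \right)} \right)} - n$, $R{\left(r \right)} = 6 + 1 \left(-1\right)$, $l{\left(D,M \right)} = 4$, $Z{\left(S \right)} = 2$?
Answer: $-52$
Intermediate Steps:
$R{\left(r \right)} = 5$ ($R{\left(r \right)} = 6 - 1 = 5$)
$U{\left(a,n \right)} = 5 - n$
$A = 26$ ($A = 4 - \left(\left(-1 - 44\right) + 23\right) = 4 - \left(-45 + 23\right) = 4 - -22 = 4 + 22 = 26$)
$A \left(U{\left(-3,l{\left(-1,1 \right)} \right)} - 3\right) = 26 \left(\left(5 - 4\right) - 3\right) = 26 \left(1 - 3\right) = 26 \left(-2\right) = -52$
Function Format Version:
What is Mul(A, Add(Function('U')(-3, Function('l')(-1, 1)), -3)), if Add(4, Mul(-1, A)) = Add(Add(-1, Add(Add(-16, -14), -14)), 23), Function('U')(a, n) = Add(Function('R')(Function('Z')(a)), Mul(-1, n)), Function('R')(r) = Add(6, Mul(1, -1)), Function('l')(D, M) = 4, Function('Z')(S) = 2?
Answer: -52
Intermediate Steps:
Function('R')(r) = 5 (Function('R')(r) = Add(6, -1) = 5)
Function('U')(a, n) = Add(5, Mul(-1, n))
A = 26 (A = Add(4, Mul(-1, Add(Add(-1, Add(Add(-16, -14), -14)), 23))) = Add(4, Mul(-1, Add(Add(-1, Add(-30, -14)), 23))) = Add(4, Mul(-1, Add(Add(-1, -44), 23))) = Add(4, Mul(-1, Add(-45, 23))) = Add(4, Mul(-1, -22)) = Add(4, 22) = 26)
Mul(A, Add(Function('U')(-3, Function('l')(-1, 1)), -3)) = Mul(26, Add(Add(5, Mul(-1, 4)), -3)) = Mul(26, Add(Add(5, -4), -3)) = Mul(26, Add(1, -3)) = Mul(26, -2) = -52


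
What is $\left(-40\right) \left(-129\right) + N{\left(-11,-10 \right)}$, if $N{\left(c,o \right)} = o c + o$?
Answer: $5260$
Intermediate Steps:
$N{\left(c,o \right)} = o + c o$ ($N{\left(c,o \right)} = c o + o = o + c o$)
$\left(-40\right) \left(-129\right) + N{\left(-11,-10 \right)} = \left(-40\right) \left(-129\right) - 10 \left(1 - 11\right) = 5160 - -100 = 5160 + 100 = 5260$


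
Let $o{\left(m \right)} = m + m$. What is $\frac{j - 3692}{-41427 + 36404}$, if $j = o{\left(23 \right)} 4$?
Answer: $\frac{3508}{5023} \approx 0.69839$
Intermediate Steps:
$o{\left(m \right)} = 2 m$
$j = 184$ ($j = 2 \cdot 23 \cdot 4 = 46 \cdot 4 = 184$)
$\frac{j - 3692}{-41427 + 36404} = \frac{184 - 3692}{-41427 + 36404} = - \frac{3508}{-5023} = \left(-3508\right) \left(- \frac{1}{5023}\right) = \frac{3508}{5023}$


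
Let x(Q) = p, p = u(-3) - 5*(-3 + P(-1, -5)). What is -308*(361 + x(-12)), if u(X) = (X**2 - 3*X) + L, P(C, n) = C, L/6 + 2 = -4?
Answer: -111804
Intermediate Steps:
L = -36 (L = -12 + 6*(-4) = -12 - 24 = -36)
u(X) = -36 + X**2 - 3*X (u(X) = (X**2 - 3*X) - 36 = -36 + X**2 - 3*X)
p = 2 (p = (-36 + (-3)**2 - 3*(-3)) - 5*(-3 - 1) = (-36 + 9 + 9) - 5*(-4) = -18 + 20 = 2)
x(Q) = 2
-308*(361 + x(-12)) = -308*(361 + 2) = -308*363 = -111804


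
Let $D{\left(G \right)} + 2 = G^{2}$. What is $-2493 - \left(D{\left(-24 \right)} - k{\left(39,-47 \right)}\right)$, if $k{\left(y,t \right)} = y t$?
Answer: $-4900$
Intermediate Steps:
$D{\left(G \right)} = -2 + G^{2}$
$k{\left(y,t \right)} = t y$
$-2493 - \left(D{\left(-24 \right)} - k{\left(39,-47 \right)}\right) = -2493 - \left(\left(-2 + \left(-24\right)^{2}\right) - \left(-47\right) 39\right) = -2493 - \left(\left(-2 + 576\right) - -1833\right) = -2493 - \left(574 + 1833\right) = -2493 - 2407 = -4900$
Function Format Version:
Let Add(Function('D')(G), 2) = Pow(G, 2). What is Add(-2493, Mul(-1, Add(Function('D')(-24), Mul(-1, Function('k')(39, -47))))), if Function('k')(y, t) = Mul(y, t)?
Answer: -4900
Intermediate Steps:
Function('D')(G) = Add(-2, Pow(G, 2))
Function('k')(y, t) = Mul(t, y)
Add(-2493, Mul(-1, Add(Function('D')(-24), Mul(-1, Function('k')(39, -47))))) = Add(-2493, Mul(-1, Add(Add(-2, Pow(-24, 2)), Mul(-1, Mul(-47, 39))))) = Add(-2493, Mul(-1, Add(Add(-2, 576), Mul(-1, -1833)))) = Add(-2493, Mul(-1, Add(574, 1833))) = Add(-2493, Mul(-1, 2407)) = Add(-2493, -2407) = -4900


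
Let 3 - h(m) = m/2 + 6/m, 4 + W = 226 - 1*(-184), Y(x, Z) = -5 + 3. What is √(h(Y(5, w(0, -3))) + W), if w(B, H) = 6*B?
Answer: √413 ≈ 20.322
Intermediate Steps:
Y(x, Z) = -2
W = 406 (W = -4 + (226 - 1*(-184)) = -4 + (226 + 184) = -4 + 410 = 406)
h(m) = 3 - 6/m - m/2 (h(m) = 3 - (m/2 + 6/m) = 3 + (-6/m - m/2) = 3 - 6/m - m/2)
√(h(Y(5, w(0, -3))) + W) = √((3 - 6/(-2) - ½*(-2)) + 406) = √((3 - 6*(-½) + 1) + 406) = √((3 + 3 + 1) + 406) = √(7 + 406) = √413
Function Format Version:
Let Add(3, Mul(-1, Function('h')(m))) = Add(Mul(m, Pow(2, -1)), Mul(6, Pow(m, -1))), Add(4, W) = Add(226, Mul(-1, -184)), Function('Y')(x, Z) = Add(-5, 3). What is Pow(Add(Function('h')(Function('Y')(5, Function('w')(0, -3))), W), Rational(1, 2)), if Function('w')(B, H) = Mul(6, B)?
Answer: Pow(413, Rational(1, 2)) ≈ 20.322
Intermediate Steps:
Function('Y')(x, Z) = -2
W = 406 (W = Add(-4, Add(226, Mul(-1, -184))) = Add(-4, Add(226, 184)) = Add(-4, 410) = 406)
Function('h')(m) = Add(3, Mul(-6, Pow(m, -1)), Mul(Rational(-1, 2), m)) (Function('h')(m) = Add(3, Mul(-1, Add(Mul(m, Pow(2, -1)), Mul(6, Pow(m, -1))))) = Add(3, Mul(-1, Add(Mul(m, Rational(1, 2)), Mul(6, Pow(m, -1))))) = Add(3, Mul(-1, Add(Mul(Rational(1, 2), m), Mul(6, Pow(m, -1))))) = Add(3, Add(Mul(-6, Pow(m, -1)), Mul(Rational(-1, 2), m))) = Add(3, Mul(-6, Pow(m, -1)), Mul(Rational(-1, 2), m)))
Pow(Add(Function('h')(Function('Y')(5, Function('w')(0, -3))), W), Rational(1, 2)) = Pow(Add(Add(3, Mul(-6, Pow(-2, -1)), Mul(Rational(-1, 2), -2)), 406), Rational(1, 2)) = Pow(Add(Add(3, Mul(-6, Rational(-1, 2)), 1), 406), Rational(1, 2)) = Pow(Add(Add(3, 3, 1), 406), Rational(1, 2)) = Pow(Add(7, 406), Rational(1, 2)) = Pow(413, Rational(1, 2))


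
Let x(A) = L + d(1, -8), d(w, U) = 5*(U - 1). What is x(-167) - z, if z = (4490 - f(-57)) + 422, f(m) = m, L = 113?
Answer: -4901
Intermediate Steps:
d(w, U) = -5 + 5*U (d(w, U) = 5*(-1 + U) = -5 + 5*U)
x(A) = 68 (x(A) = 113 + (-5 + 5*(-8)) = 113 + (-5 - 40) = 113 - 45 = 68)
z = 4969 (z = (4490 - 1*(-57)) + 422 = (4490 + 57) + 422 = 4547 + 422 = 4969)
x(-167) - z = 68 - 1*4969 = 68 - 4969 = -4901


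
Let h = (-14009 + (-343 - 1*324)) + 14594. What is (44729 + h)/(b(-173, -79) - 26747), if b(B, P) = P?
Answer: -44647/26826 ≈ -1.6643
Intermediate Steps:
h = -82 (h = (-14009 + (-343 - 324)) + 14594 = (-14009 - 667) + 14594 = -14676 + 14594 = -82)
(44729 + h)/(b(-173, -79) - 26747) = (44729 - 82)/(-79 - 26747) = 44647/(-26826) = 44647*(-1/26826) = -44647/26826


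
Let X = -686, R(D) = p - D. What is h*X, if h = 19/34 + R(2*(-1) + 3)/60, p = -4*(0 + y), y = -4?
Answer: -18865/34 ≈ -554.85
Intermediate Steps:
p = 16 (p = -4*(0 - 4) = -4*(-4) = 16)
R(D) = 16 - D
h = 55/68 (h = 19/34 + (16 - (2*(-1) + 3))/60 = 19*(1/34) + (16 - (-2 + 3))*(1/60) = 19/34 + (16 - 1*1)*(1/60) = 19/34 + (16 - 1)*(1/60) = 19/34 + 15*(1/60) = 19/34 + ¼ = 55/68 ≈ 0.80882)
h*X = (55/68)*(-686) = -18865/34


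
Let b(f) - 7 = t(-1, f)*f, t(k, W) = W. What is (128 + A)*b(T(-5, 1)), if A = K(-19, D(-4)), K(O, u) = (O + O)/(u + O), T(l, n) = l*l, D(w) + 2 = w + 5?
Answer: 410484/5 ≈ 82097.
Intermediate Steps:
D(w) = 3 + w (D(w) = -2 + (w + 5) = -2 + (5 + w) = 3 + w)
T(l, n) = l²
b(f) = 7 + f² (b(f) = 7 + f*f = 7 + f²)
K(O, u) = 2*O/(O + u) (K(O, u) = (2*O)/(O + u) = 2*O/(O + u))
A = 19/10 (A = 2*(-19)/(-19 + (3 - 4)) = 2*(-19)/(-19 - 1) = 2*(-19)/(-20) = 2*(-19)*(-1/20) = 19/10 ≈ 1.9000)
(128 + A)*b(T(-5, 1)) = (128 + 19/10)*(7 + ((-5)²)²) = 1299*(7 + 25²)/10 = 1299*(7 + 625)/10 = (1299/10)*632 = 410484/5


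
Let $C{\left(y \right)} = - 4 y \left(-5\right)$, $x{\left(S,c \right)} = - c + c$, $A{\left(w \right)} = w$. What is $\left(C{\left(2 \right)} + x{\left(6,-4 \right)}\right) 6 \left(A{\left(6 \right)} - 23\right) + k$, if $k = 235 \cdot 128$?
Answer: $26000$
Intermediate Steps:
$k = 30080$
$x{\left(S,c \right)} = 0$
$C{\left(y \right)} = 20 y$
$\left(C{\left(2 \right)} + x{\left(6,-4 \right)}\right) 6 \left(A{\left(6 \right)} - 23\right) + k = \left(20 \cdot 2 + 0\right) 6 \left(6 - 23\right) + 30080 = \left(40 + 0\right) 6 \left(-17\right) + 30080 = 40 \cdot 6 \left(-17\right) + 30080 = 240 \left(-17\right) + 30080 = -4080 + 30080 = 26000$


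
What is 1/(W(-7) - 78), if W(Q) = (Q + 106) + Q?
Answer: 1/14 ≈ 0.071429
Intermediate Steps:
W(Q) = 106 + 2*Q (W(Q) = (106 + Q) + Q = 106 + 2*Q)
1/(W(-7) - 78) = 1/((106 + 2*(-7)) - 78) = 1/((106 - 14) - 78) = 1/(92 - 78) = 1/14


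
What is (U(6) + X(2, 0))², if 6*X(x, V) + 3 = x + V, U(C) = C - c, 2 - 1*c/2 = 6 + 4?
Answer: 17161/36 ≈ 476.69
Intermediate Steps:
c = -16 (c = 4 - 2*(6 + 4) = 4 - 2*10 = 4 - 20 = -16)
U(C) = 16 + C (U(C) = C - 1*(-16) = C + 16 = 16 + C)
X(x, V) = -½ + V/6 + x/6 (X(x, V) = -½ + (x + V)/6 = -½ + (V + x)/6 = -½ + (V/6 + x/6) = -½ + V/6 + x/6)
(U(6) + X(2, 0))² = ((16 + 6) + (-½ + (⅙)*0 + (⅙)*2))² = (22 + (-½ + 0 + ⅓))² = (22 - ⅙)² = (131/6)² = 17161/36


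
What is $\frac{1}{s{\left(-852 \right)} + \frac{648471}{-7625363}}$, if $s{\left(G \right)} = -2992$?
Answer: $- \frac{7625363}{22815734567} \approx -0.00033421$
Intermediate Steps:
$\frac{1}{s{\left(-852 \right)} + \frac{648471}{-7625363}} = \frac{1}{-2992 + \frac{648471}{-7625363}} = \frac{1}{-2992 + 648471 \left(- \frac{1}{7625363}\right)} = \frac{1}{-2992 - \frac{648471}{7625363}} = \frac{1}{- \frac{22815734567}{7625363}} = - \frac{7625363}{22815734567}$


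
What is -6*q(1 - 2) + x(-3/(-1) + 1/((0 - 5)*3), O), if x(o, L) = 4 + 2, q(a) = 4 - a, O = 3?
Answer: -24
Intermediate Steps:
x(o, L) = 6
-6*q(1 - 2) + x(-3/(-1) + 1/((0 - 5)*3), O) = -6*(4 - (1 - 2)) + 6 = -6*(4 - 1*(-1)) + 6 = -6*(4 + 1) + 6 = -6*5 + 6 = -30 + 6 = -24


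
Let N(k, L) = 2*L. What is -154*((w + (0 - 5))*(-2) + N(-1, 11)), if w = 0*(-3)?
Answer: -4928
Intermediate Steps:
w = 0
-154*((w + (0 - 5))*(-2) + N(-1, 11)) = -154*((0 + (0 - 5))*(-2) + 2*11) = -154*((0 - 5)*(-2) + 22) = -154*(-5*(-2) + 22) = -154*(10 + 22) = -154*32 = -4928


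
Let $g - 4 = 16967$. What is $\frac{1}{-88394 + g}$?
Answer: $- \frac{1}{71423} \approx -1.4001 \cdot 10^{-5}$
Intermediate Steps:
$g = 16971$ ($g = 4 + 16967 = 16971$)
$\frac{1}{-88394 + g} = \frac{1}{-88394 + 16971} = \frac{1}{-71423} = - \frac{1}{71423}$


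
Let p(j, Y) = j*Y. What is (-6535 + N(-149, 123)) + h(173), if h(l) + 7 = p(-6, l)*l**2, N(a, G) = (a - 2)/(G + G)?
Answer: -7643919775/246 ≈ -3.1073e+7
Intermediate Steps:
p(j, Y) = Y*j
N(a, G) = (-2 + a)/(2*G) (N(a, G) = (-2 + a)/((2*G)) = (-2 + a)*(1/(2*G)) = (-2 + a)/(2*G))
h(l) = -7 - 6*l**3 (h(l) = -7 + (l*(-6))*l**2 = -7 + (-6*l)*l**2 = -7 - 6*l**3)
(-6535 + N(-149, 123)) + h(173) = (-6535 + (1/2)*(-2 - 149)/123) + (-7 - 6*173**3) = (-6535 + (1/2)*(1/123)*(-151)) + (-7 - 6*5177717) = (-6535 - 151/246) + (-7 - 31066302) = -1607761/246 - 31066309 = -7643919775/246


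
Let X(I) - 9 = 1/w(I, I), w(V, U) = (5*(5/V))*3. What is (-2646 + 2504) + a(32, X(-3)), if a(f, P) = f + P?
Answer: -2526/25 ≈ -101.04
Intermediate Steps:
w(V, U) = 75/V (w(V, U) = (25/V)*3 = 75/V)
X(I) = 9 + I/75 (X(I) = 9 + 1/(75/I) = 9 + I/75)
a(f, P) = P + f
(-2646 + 2504) + a(32, X(-3)) = (-2646 + 2504) + ((9 + (1/75)*(-3)) + 32) = -142 + ((9 - 1/25) + 32) = -142 + (224/25 + 32) = -142 + 1024/25 = -2526/25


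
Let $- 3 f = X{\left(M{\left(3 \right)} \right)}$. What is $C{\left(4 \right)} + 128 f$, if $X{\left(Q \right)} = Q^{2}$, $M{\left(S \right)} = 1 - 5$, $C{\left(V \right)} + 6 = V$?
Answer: $- \frac{2054}{3} \approx -684.67$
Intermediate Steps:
$C{\left(V \right)} = -6 + V$
$M{\left(S \right)} = -4$ ($M{\left(S \right)} = 1 - 5 = -4$)
$f = - \frac{16}{3}$ ($f = - \frac{\left(-4\right)^{2}}{3} = \left(- \frac{1}{3}\right) 16 = - \frac{16}{3} \approx -5.3333$)
$C{\left(4 \right)} + 128 f = \left(-6 + 4\right) + 128 \left(- \frac{16}{3}\right) = -2 - \frac{2048}{3} = - \frac{2054}{3}$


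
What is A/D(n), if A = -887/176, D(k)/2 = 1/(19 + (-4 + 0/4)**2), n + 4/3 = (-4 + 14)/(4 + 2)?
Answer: -31045/352 ≈ -88.196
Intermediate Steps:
n = 1/3 (n = -4/3 + (-4 + 14)/(4 + 2) = -4/3 + 10/6 = -4/3 + 10*(1/6) = -4/3 + 5/3 = 1/3 ≈ 0.33333)
D(k) = 2/35 (D(k) = 2/(19 + (-4 + 0/4)**2) = 2/(19 + (-4 + 0*(1/4))**2) = 2/(19 + (-4 + 0)**2) = 2/(19 + (-4)**2) = 2/(19 + 16) = 2/35)
A = -887/176 (A = -887*1/176 = -887/176 ≈ -5.0398)
A/D(n) = -887/(176*2/35) = -887/176*35/2 = -31045/352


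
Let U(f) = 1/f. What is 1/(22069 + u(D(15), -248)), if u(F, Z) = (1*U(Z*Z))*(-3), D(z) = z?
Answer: 61504/1357331773 ≈ 4.5312e-5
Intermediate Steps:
u(F, Z) = -3/Z² (u(F, Z) = (1/(Z*Z))*(-3) = (1/Z²)*(-3) = -3/Z²)
1/(22069 + u(D(15), -248)) = 1/(22069 - 3/(-248)²) = 1/(22069 - 3*1/61504) = 1/(22069 - 3/61504) = 1/(1357331773/61504) = 61504/1357331773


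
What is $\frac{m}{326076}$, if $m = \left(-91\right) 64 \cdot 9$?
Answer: $- \frac{4368}{27173} \approx -0.16075$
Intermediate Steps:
$m = -52416$ ($m = \left(-5824\right) 9 = -52416$)
$\frac{m}{326076} = - \frac{52416}{326076} = \left(-52416\right) \frac{1}{326076} = - \frac{4368}{27173}$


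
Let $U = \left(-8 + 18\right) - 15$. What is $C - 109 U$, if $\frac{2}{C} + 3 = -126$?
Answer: $\frac{70303}{129} \approx 544.98$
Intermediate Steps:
$C = - \frac{2}{129}$ ($C = \frac{2}{-3 - 126} = \frac{2}{-129} = 2 \left(- \frac{1}{129}\right) = - \frac{2}{129} \approx -0.015504$)
$U = -5$ ($U = 10 - 15 = -5$)
$C - 109 U = - \frac{2}{129} - -545 = - \frac{2}{129} + 545 = \frac{70303}{129}$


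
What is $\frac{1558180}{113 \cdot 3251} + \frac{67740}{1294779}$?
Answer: $\frac{680794637280}{158551299259} \approx 4.2938$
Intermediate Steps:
$\frac{1558180}{113 \cdot 3251} + \frac{67740}{1294779} = \frac{1558180}{367363} + 67740 \cdot \frac{1}{1294779} = 1558180 \cdot \frac{1}{367363} + \frac{22580}{431593} = \frac{1558180}{367363} + \frac{22580}{431593} = \frac{680794637280}{158551299259}$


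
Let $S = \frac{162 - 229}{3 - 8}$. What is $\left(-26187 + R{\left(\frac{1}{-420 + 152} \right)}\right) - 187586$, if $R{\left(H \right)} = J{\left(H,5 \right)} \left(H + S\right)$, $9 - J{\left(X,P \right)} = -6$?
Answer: $- \frac{57237311}{268} \approx -2.1357 \cdot 10^{5}$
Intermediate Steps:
$S = \frac{67}{5}$ ($S = - \frac{67}{-5} = \left(-67\right) \left(- \frac{1}{5}\right) = \frac{67}{5} \approx 13.4$)
$J{\left(X,P \right)} = 15$ ($J{\left(X,P \right)} = 9 - -6 = 9 + 6 = 15$)
$R{\left(H \right)} = 201 + 15 H$ ($R{\left(H \right)} = 15 \left(H + \frac{67}{5}\right) = 15 \left(\frac{67}{5} + H\right) = 201 + 15 H$)
$\left(-26187 + R{\left(\frac{1}{-420 + 152} \right)}\right) - 187586 = \left(-26187 + \left(201 + \frac{15}{-420 + 152}\right)\right) - 187586 = \left(-26187 + \left(201 + \frac{15}{-268}\right)\right) - 187586 = \left(-26187 + \left(201 + 15 \left(- \frac{1}{268}\right)\right)\right) - 187586 = \left(-26187 + \left(201 - \frac{15}{268}\right)\right) - 187586 = \left(-26187 + \frac{53853}{268}\right) - 187586 = - \frac{6964263}{268} - 187586 = - \frac{57237311}{268}$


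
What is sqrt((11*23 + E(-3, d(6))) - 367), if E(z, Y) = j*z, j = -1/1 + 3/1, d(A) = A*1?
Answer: 2*I*sqrt(30) ≈ 10.954*I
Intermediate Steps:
d(A) = A
j = 2 (j = -1*1 + 3*1 = -1 + 3 = 2)
E(z, Y) = 2*z
sqrt((11*23 + E(-3, d(6))) - 367) = sqrt((11*23 + 2*(-3)) - 367) = sqrt((253 - 6) - 367) = sqrt(247 - 367) = sqrt(-120) = 2*I*sqrt(30)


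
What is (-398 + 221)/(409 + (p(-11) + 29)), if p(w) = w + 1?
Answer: -177/428 ≈ -0.41355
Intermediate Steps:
p(w) = 1 + w
(-398 + 221)/(409 + (p(-11) + 29)) = (-398 + 221)/(409 + ((1 - 11) + 29)) = -177/(409 + (-10 + 29)) = -177/(409 + 19) = -177/428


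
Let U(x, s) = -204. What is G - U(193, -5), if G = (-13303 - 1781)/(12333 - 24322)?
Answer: 2460840/11989 ≈ 205.26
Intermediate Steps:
G = 15084/11989 (G = -15084/(-11989) = -15084*(-1/11989) = 15084/11989 ≈ 1.2582)
G - U(193, -5) = 15084/11989 - 1*(-204) = 15084/11989 + 204 = 2460840/11989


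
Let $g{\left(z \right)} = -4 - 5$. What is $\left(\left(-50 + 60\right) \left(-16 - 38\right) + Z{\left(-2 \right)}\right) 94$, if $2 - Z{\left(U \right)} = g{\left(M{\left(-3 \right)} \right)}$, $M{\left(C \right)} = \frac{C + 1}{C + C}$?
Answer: $-49726$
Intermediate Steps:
$M{\left(C \right)} = \frac{1 + C}{2 C}$
$g{\left(z \right)} = -9$
$Z{\left(U \right)} = 11$ ($Z{\left(U \right)} = 2 - -9 = 2 + 9 = 11$)
$\left(\left(-50 + 60\right) \left(-16 - 38\right) + Z{\left(-2 \right)}\right) 94 = \left(\left(-50 + 60\right) \left(-16 - 38\right) + 11\right) 94 = \left(10 \left(-54\right) + 11\right) 94 = \left(-540 + 11\right) 94 = \left(-529\right) 94 = -49726$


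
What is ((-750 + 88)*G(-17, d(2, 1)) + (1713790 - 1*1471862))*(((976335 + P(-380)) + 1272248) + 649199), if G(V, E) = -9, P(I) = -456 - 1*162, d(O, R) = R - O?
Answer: 718166395304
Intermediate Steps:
P(I) = -618 (P(I) = -456 - 162 = -618)
((-750 + 88)*G(-17, d(2, 1)) + (1713790 - 1*1471862))*(((976335 + P(-380)) + 1272248) + 649199) = ((-750 + 88)*(-9) + (1713790 - 1*1471862))*(((976335 - 618) + 1272248) + 649199) = (-662*(-9) + (1713790 - 1471862))*((975717 + 1272248) + 649199) = (5958 + 241928)*(2247965 + 649199) = 247886*2897164 = 718166395304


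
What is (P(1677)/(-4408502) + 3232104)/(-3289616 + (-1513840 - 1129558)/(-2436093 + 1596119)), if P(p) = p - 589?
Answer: -2992142142105043720/3045381352030728543 ≈ -0.98252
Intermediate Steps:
P(p) = -589 + p
(P(1677)/(-4408502) + 3232104)/(-3289616 + (-1513840 - 1129558)/(-2436093 + 1596119)) = ((-589 + 1677)/(-4408502) + 3232104)/(-3289616 + (-1513840 - 1129558)/(-2436093 + 1596119)) = (1088*(-1/4408502) + 3232104)/(-3289616 - 2643398/(-839974)) = (-544/2204251 + 3232104)/(-3289616 - 2643398*(-1/839974)) = 7124368473560/(2204251*(-3289616 + 1321699/419987)) = 7124368473560/(2204251*(-1381594633293/419987)) = (7124368473560/2204251)*(-419987/1381594633293) = -2992142142105043720/3045381352030728543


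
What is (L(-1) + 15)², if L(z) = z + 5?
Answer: 361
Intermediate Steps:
L(z) = 5 + z
(L(-1) + 15)² = ((5 - 1) + 15)² = (4 + 15)² = 19² = 361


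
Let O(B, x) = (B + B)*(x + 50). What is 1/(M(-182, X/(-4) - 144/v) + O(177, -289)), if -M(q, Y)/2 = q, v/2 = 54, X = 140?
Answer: -1/84242 ≈ -1.1871e-5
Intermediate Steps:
v = 108 (v = 2*54 = 108)
M(q, Y) = -2*q
O(B, x) = 2*B*(50 + x) (O(B, x) = (2*B)*(50 + x) = 2*B*(50 + x))
1/(M(-182, X/(-4) - 144/v) + O(177, -289)) = 1/(-2*(-182) + 2*177*(50 - 289)) = 1/(364 + 2*177*(-239)) = 1/(364 - 84606) = 1/(-84242) = -1/84242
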